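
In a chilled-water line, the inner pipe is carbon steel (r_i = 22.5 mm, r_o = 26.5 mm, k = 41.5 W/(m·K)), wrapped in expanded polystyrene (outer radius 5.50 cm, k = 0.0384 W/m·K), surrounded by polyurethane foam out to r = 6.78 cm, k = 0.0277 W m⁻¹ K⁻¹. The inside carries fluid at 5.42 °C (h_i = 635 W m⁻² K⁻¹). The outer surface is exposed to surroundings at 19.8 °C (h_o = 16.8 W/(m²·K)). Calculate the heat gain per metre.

Series thermal resistances, inner to outer:
  R'_conv,in = 1/(2πr h) = 1/(2π·0.0225·635) = 0.01114 m·K/W
  R'_carbon steel = ln(0.0265/0.0225)/(2πk) = 0.1636/(2π·41.5) = 6.275×10^-4 m·K/W
  R'_expanded polystyrene = ln(0.0550/0.0265)/(2πk) = 0.7302/(2π·0.0384) = 3.026 m·K/W
  R'_polyurethane foam = ln(0.0678/0.0550)/(2πk) = 0.2092/(2π·0.0277) = 1.202 m·K/W
  R'_conv,out = 1/(2πr h) = 1/(2π·0.0678·16.8) = 0.1397 m·K/W
ΣR = 0.01114 + 6.275×10^-4 + 3.026 + 1.202 + 0.1397 = 4.379 m·K/W
Q' = ΔT/ΣR = (5.42 °C − 19.8 °C)/4.379 = -3.28 W/m
(Negative Q' ⇒ heat flows inward; heat gain = 3.28 W/m.)

Q' = 3.28 W/m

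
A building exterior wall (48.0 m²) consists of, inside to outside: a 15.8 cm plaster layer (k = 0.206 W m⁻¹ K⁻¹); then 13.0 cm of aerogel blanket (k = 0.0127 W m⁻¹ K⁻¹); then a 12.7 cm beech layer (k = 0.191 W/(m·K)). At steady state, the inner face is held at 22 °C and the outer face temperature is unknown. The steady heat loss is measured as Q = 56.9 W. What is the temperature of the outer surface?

T_out = 8.17 °C

Sum the resistances:
  R_plaster = L/(kA) = 0.158/(0.206·48.0) = 0.01598 K/W
  R_aerogel blanket = L/(kA) = 0.130/(0.0127·48.0) = 0.2133 K/W
  R_beech = L/(kA) = 0.127/(0.191·48.0) = 0.01385 K/W
ΣR = 0.2431 K/W
ΔT = Q·ΣR = 56.9 × 0.2431 = 13.83 K
Heat flows outward, so T_out = T_in − ΔT = 22 − 13.83 = 8.17 °C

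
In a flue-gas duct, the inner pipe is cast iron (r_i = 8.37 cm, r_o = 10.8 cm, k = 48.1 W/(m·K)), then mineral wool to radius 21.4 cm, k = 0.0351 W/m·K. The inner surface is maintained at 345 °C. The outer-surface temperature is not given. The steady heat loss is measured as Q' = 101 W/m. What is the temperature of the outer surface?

T_out = 31.7 °C

Sum the resistances:
  R'_cast iron = ln(0.108/0.0837)/(2πk) = 0.2549/(2π·48.1) = 8.434×10^-4 m·K/W
  R'_mineral wool = ln(0.214/0.108)/(2πk) = 0.6838/(2π·0.0351) = 3.101 m·K/W
ΣR = 3.102 m·K/W
ΔT = Q'·ΣR = 101 × 3.102 = 313.3 K
Heat flows outward, so T_out = T_in − ΔT = 345 − 313.3 = 31.7 °C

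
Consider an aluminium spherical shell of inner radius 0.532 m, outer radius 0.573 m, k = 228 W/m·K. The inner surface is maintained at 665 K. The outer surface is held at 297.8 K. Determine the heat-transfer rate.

Q = 4πk·ΔT/(1/r₁ − 1/r₂) = 4π × 228 × 367.2 / (1/0.532 − 1/0.573) = 7.82×10^6 W

Q = 7820 kW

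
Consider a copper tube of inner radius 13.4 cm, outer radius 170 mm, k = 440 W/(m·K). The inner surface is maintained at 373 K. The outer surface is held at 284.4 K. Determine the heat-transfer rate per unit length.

Q' = 2πk·ΔT/ln(r₂/r₁) = 2π × 440 × 88.6 / ln(0.170/0.134) = 1.03×10^6 W/m

Q' = 1030 kW/m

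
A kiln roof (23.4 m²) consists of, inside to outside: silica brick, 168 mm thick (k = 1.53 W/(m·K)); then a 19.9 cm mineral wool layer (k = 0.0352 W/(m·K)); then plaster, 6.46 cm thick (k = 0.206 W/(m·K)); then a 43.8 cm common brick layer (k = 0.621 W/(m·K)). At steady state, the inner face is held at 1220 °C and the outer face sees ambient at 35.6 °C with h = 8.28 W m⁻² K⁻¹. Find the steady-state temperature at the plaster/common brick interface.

Treat each layer as a resistance in series:
  R_silica brick = L/(kA) = 0.168/(1.53·23.4) = 0.004692 K/W
  R_mineral wool = L/(kA) = 0.199/(0.0352·23.4) = 0.2416 K/W
  R_plaster = L/(kA) = 0.0646/(0.206·23.4) = 0.01340 K/W
  R_common brick = L/(kA) = 0.438/(0.621·23.4) = 0.03014 K/W
  R_conv,out = 1/(hA) = 1/(8.28·23.4) = 0.005161 K/W
ΣR = 0.004692 + 0.2416 + 0.01340 + 0.03014 + 0.005161 = 0.2950 K/W
Q = ΔT/ΣR = (1220 °C − 35.6 °C)/0.2950 = 4015 W
From the inner boundary to the plaster/common brick interface, ΣR_partial = 0.2597 K/W.
T_interface = T_in − Q·ΣR_partial = 1220 °C − (4015)(0.2597) = 177 °C

T = 177 °C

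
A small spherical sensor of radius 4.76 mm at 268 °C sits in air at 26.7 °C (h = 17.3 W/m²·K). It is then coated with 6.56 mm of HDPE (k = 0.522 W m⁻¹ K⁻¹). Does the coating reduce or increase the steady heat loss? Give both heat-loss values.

increases: 1.19 → 4.43 W

Critical radius for a sphere: r_cr = 2k/h = 0.0603 m = 6.03 cm.
Outer radius after coating: r₂ = 0.00476 + 0.00656 = 0.01132 m.
Since r₁ < r_cr and r₂ ≤ r_cr, the coating moves toward the maximum at r_cr — heat loss rises.
Bare: R = 1/(4πr₁²h) = 203.0 K/W; Q = 241.3/203.0 = 1.19 W.
Coated: R = R_cond + R_conv = 54.46 K/W; Q = 241.3/54.46 = 4.43 W.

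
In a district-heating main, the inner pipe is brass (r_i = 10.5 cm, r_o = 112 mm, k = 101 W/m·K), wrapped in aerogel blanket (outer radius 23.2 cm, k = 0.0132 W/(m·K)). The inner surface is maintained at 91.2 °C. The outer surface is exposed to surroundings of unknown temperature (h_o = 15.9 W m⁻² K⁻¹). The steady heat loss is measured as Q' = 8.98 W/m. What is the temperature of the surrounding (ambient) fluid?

Series resistances:
  R'_brass = ln(0.112/0.105)/(2πk) = 0.06454/(2π·101) = 1.017×10^-4 m·K/W
  R'_aerogel blanket = ln(0.232/0.112)/(2πk) = 0.7282/(2π·0.0132) = 8.781 m·K/W
  R'_conv,out = 1/(2πr h) = 1/(2π·0.232·15.9) = 0.04315 m·K/W
ΣR = 8.824 m·K/W
ΔT = Q'·ΣR = 8.98 × 8.824 = 79.24 K
Heat flows outward, so T_out = T_in − ΔT = 91.2 − 79.24 = 12.0 °C

T_out = 12.0 °C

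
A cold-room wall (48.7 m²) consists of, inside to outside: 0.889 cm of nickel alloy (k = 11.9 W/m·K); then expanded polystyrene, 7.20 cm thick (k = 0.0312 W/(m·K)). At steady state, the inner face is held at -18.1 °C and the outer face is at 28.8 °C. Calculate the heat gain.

Treat each layer as a resistance in series:
  R_nickel alloy = L/(kA) = 0.00889/(11.9·48.7) = 1.534×10^-5 K/W
  R_expanded polystyrene = L/(kA) = 0.0720/(0.0312·48.7) = 0.04739 K/W
ΣR = 1.534×10^-5 + 0.04739 = 0.04741 K/W
Q = ΔT/ΣR = (-18.1 °C − 28.8 °C)/0.04741 = -989 W
(Negative Q ⇒ heat flows inward; heat gain = 989 W.)

Q = 989 W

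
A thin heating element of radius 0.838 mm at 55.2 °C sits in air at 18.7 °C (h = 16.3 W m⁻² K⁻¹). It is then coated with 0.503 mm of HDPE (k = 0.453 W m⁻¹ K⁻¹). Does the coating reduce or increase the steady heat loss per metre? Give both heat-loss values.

Critical radius for a cylinder: r_cr = k/h = 0.0278 m = 2.78 cm.
Outer radius after coating: r₂ = 8.38×10^-4 + 5.03×10^-4 = 0.001341 m.
Since r₁ < r_cr and r₂ ≤ r_cr, the coating moves toward the maximum at r_cr — heat loss rises.
Bare: R = 1/(2πr₁h) = 11.65 m·K/W; Q = 36.5/11.65 = 3.13 W/m.
Coated: R = R_cond + R_conv = 7.446 m·K/W; Q = 36.5/7.446 = 4.90 W/m.

increases: 3.13 → 4.90 W/m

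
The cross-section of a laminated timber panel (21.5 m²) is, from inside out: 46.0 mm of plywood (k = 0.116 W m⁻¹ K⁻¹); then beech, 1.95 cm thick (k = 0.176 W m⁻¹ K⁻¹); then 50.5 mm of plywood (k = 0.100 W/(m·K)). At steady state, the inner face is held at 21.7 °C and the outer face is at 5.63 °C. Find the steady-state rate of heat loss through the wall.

Resistance network (inner→outer):
  R_plywood = L/(kA) = 0.0460/(0.116·21.5) = 0.01844 K/W
  R_beech = L/(kA) = 0.0195/(0.176·21.5) = 0.005153 K/W
  R_plywood = L/(kA) = 0.0505/(0.100·21.5) = 0.02349 K/W
ΣR = 0.01844 + 0.005153 + 0.02349 = 0.04708 K/W
Q = ΔT/ΣR = (21.7 °C − 5.63 °C)/0.04708 = 341 W

Q = 341 W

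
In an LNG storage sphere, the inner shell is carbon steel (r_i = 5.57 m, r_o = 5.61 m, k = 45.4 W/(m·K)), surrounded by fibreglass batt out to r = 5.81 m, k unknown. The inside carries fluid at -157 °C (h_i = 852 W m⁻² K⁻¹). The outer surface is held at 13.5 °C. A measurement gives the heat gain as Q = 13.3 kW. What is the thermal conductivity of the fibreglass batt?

k = 0.0381 W/m·K

ΣR = ΔT/Q = |-157 − 13.5|/13300 = 0.01282 K/W
Known resistances:
  R_conv,in = 1/(4πr²h) = 1/(4π·5.57²·852) = 3.011×10^-6 K/W
  R_carbon steel = (1/5.57 − 1/5.61)/(4πk) = 0.001280/(4π·45.4) = 2.244×10^-6 K/W
R_fibreglass batt = ΣR − ΣR_known = 0.01282 − 5.255×10^-6 = 0.01281 K/W
(1/r₁−1/r₂)/(4πk) = 0.01281 ⇒ k = 0.006136/(4π·0.01281) = 0.0381 W/m·K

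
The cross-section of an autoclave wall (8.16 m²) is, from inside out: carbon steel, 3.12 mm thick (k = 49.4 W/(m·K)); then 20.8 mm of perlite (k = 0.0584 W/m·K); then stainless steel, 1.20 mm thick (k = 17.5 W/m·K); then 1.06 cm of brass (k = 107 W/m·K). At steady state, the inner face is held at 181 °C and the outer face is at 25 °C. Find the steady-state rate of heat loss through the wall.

Treat each layer as a resistance in series:
  R_carbon steel = L/(kA) = 0.00312/(49.4·8.16) = 7.740×10^-6 K/W
  R_perlite = L/(kA) = 0.0208/(0.0584·8.16) = 0.04365 K/W
  R_stainless steel = L/(kA) = 0.00120/(17.5·8.16) = 8.403×10^-6 K/W
  R_brass = L/(kA) = 0.0106/(107·8.16) = 1.214×10^-5 K/W
ΣR = 7.740×10^-6 + 0.04365 + 8.403×10^-6 + 1.214×10^-5 = 0.04368 K/W
Q = ΔT/ΣR = (181 °C − 25 °C)/0.04368 = 3570 W

Q = 3.57 kW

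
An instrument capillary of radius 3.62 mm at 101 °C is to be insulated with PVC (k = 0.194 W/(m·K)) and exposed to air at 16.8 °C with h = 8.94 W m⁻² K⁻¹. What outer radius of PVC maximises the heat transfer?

r_cr = 2.17 cm

For a cylinder, r_cr = k_ins/h = 0.194/8.94 = 0.0217 m = 2.17 cm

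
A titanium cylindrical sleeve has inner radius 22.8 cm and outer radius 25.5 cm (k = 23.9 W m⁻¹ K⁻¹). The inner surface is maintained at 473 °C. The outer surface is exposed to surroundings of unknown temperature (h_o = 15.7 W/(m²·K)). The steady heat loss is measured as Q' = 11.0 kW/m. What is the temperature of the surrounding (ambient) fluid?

T_out = 27.5 °C

Series resistances:
  R'_titanium = ln(0.255/0.228)/(2πk) = 0.1119/(2π·23.9) = 7.453×10^-4 m·K/W
  R'_conv,out = 1/(2πr h) = 1/(2π·0.255·15.7) = 0.03975 m·K/W
ΣR = 0.04050 m·K/W
ΔT = Q'·ΣR = 11000 × 0.04050 = 445.5 K
Heat flows outward, so T_out = T_in − ΔT = 473 − 445.5 = 27.5 °C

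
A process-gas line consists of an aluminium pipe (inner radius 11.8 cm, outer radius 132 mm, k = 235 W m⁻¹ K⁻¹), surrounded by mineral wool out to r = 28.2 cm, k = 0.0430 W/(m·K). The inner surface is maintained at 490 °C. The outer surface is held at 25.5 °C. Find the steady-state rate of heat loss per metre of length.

Series thermal resistances, inner to outer:
  R'_aluminium = ln(0.132/0.118)/(2πk) = 0.1121/(2π·235) = 7.593×10^-5 m·K/W
  R'_mineral wool = ln(0.282/0.132)/(2πk) = 0.7591/(2π·0.0430) = 2.810 m·K/W
ΣR = 7.593×10^-5 + 2.810 = 2.810 m·K/W
Q' = ΔT/ΣR = (490 °C − 25.5 °C)/2.810 = 165 W/m

Q' = 165 W/m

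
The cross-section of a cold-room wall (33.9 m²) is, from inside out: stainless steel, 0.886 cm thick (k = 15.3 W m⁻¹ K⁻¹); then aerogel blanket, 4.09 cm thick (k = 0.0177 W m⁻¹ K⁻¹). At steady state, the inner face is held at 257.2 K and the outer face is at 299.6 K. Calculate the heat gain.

Q = 622 W

Series thermal resistances, inner to outer:
  R_stainless steel = L/(kA) = 0.00886/(15.3·33.9) = 1.708×10^-5 K/W
  R_aerogel blanket = L/(kA) = 0.0409/(0.0177·33.9) = 0.06816 K/W
ΣR = 1.708×10^-5 + 0.06816 = 0.06818 K/W
Q = ΔT/ΣR = (257.2 K − 299.6 K)/0.06818 = -622 W
(Negative Q ⇒ heat flows inward; heat gain = 622 W.)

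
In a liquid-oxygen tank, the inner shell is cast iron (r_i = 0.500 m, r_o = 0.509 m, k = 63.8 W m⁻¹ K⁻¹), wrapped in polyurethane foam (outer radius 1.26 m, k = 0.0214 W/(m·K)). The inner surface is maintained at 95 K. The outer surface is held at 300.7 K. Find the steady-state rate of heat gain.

Q = 47.2 W

Series thermal resistances, inner to outer:
  R_cast iron = (1/0.500 − 1/0.509)/(4πk) = 0.03536/(4π·63.8) = 4.411×10^-5 K/W
  R_polyurethane foam = (1/0.509 − 1/1.26)/(4πk) = 1.171/(4π·0.0214) = 4.354 K/W
ΣR = 4.411×10^-5 + 4.354 = 4.354 K/W
Q = ΔT/ΣR = (95 K − 300.7 K)/4.354 = -47.2 W
(Negative Q ⇒ heat flows inward; heat gain = 47.2 W.)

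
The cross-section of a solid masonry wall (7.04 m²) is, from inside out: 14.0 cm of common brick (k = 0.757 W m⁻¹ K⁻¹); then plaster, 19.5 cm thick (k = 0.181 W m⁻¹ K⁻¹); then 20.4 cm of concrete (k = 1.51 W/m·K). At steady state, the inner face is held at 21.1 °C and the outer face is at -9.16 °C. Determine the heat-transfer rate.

Q = 152 W

Resistance network (inner→outer):
  R_common brick = L/(kA) = 0.140/(0.757·7.04) = 0.02627 K/W
  R_plaster = L/(kA) = 0.195/(0.181·7.04) = 0.1530 K/W
  R_concrete = L/(kA) = 0.204/(1.51·7.04) = 0.01919 K/W
ΣR = 0.02627 + 0.1530 + 0.01919 = 0.1985 K/W
Q = ΔT/ΣR = (21.1 °C − -9.16 °C)/0.1985 = 152 W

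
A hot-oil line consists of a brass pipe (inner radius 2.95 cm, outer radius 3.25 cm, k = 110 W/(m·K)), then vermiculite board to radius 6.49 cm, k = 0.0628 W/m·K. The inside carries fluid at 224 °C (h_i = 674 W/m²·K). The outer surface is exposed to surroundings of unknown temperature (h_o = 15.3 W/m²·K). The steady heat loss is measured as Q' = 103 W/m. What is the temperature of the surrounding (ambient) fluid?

T_out = 26.1 °C

Series resistances:
  R'_conv,in = 1/(2πr h) = 1/(2π·0.0295·674) = 0.008005 m·K/W
  R'_brass = ln(0.0325/0.0295)/(2πk) = 0.09685/(2π·110) = 1.401×10^-4 m·K/W
  R'_vermiculite board = ln(0.0649/0.0325)/(2πk) = 0.6916/(2π·0.0628) = 1.753 m·K/W
  R'_conv,out = 1/(2πr h) = 1/(2π·0.0649·15.3) = 0.1603 m·K/W
ΣR = 1.921 m·K/W
ΔT = Q'·ΣR = 103 × 1.921 = 197.9 K
Heat flows outward, so T_out = T_in − ΔT = 224 − 197.9 = 26.1 °C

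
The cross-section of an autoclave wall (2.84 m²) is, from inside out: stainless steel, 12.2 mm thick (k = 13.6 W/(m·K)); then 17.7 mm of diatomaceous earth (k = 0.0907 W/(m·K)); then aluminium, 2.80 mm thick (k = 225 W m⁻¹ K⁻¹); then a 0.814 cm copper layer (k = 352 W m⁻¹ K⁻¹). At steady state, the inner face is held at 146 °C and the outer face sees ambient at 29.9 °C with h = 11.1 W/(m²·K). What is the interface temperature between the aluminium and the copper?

T = 66.5 °C

Resistance network (inner→outer):
  R_stainless steel = L/(kA) = 0.0122/(13.6·2.84) = 3.159×10^-4 K/W
  R_diatomaceous earth = L/(kA) = 0.0177/(0.0907·2.84) = 0.06871 K/W
  R_aluminium = L/(kA) = 0.00280/(225·2.84) = 4.382×10^-6 K/W
  R_copper = L/(kA) = 0.00814/(352·2.84) = 8.143×10^-6 K/W
  R_conv,out = 1/(hA) = 1/(11.1·2.84) = 0.03172 K/W
ΣR = 3.159×10^-4 + 0.06871 + 4.382×10^-6 + 8.143×10^-6 + 0.03172 = 0.1008 K/W
Q = ΔT/ΣR = (146 °C − 29.9 °C)/0.1008 = 1152 W
From the inner boundary to the aluminium/copper interface, ΣR_partial = 0.06903 K/W.
T_interface = T_in − Q·ΣR_partial = 146 °C − (1152)(0.06903) = 66.5 °C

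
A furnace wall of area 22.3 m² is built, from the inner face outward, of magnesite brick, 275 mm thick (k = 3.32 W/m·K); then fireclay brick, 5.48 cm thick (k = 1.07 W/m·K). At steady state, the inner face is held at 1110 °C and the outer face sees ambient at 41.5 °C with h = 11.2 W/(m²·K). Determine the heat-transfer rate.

Q = 107 kW

Treat each layer as a resistance in series:
  R_magnesite brick = L/(kA) = 0.275/(3.32·22.3) = 0.003714 K/W
  R_fireclay brick = L/(kA) = 0.0548/(1.07·22.3) = 0.002297 K/W
  R_conv,out = 1/(hA) = 1/(11.2·22.3) = 0.004004 K/W
ΣR = 0.003714 + 0.002297 + 0.004004 = 0.01001 K/W
Q = ΔT/ΣR = (1110 °C − 41.5 °C)/0.01001 = 1.07×10^5 W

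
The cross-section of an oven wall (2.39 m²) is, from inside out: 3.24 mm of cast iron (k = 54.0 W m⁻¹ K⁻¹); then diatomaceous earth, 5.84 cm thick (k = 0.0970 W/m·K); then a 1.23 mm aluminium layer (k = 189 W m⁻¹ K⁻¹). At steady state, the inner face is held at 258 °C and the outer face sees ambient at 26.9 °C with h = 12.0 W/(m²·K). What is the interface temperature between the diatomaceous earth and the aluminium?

T = 55.0 °C

Resistance network (inner→outer):
  R_cast iron = L/(kA) = 0.00324/(54.0·2.39) = 2.510×10^-5 K/W
  R_diatomaceous earth = L/(kA) = 0.0584/(0.0970·2.39) = 0.2519 K/W
  R_aluminium = L/(kA) = 0.00123/(189·2.39) = 2.723×10^-6 K/W
  R_conv,out = 1/(hA) = 1/(12.0·2.39) = 0.03487 K/W
ΣR = 2.510×10^-5 + 0.2519 + 2.723×10^-6 + 0.03487 = 0.2868 K/W
Q = ΔT/ΣR = (258 °C − 26.9 °C)/0.2868 = 805.8 W
From the inner boundary to the diatomaceous earth/aluminium interface, ΣR_partial = 0.2519 K/W.
T_interface = T_in − Q·ΣR_partial = 258 °C − (805.8)(0.2519) = 55.0 °C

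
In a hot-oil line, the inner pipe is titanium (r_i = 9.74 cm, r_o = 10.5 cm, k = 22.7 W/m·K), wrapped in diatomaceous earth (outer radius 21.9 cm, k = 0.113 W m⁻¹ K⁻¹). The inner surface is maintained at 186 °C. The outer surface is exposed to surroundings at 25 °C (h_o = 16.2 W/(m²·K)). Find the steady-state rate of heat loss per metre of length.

Series thermal resistances, inner to outer:
  R'_titanium = ln(0.105/0.0974)/(2πk) = 0.07513/(2π·22.7) = 5.268×10^-4 m·K/W
  R'_diatomaceous earth = ln(0.219/0.105)/(2πk) = 0.7351/(2π·0.113) = 1.035 m·K/W
  R'_conv,out = 1/(2πr h) = 1/(2π·0.219·16.2) = 0.04486 m·K/W
ΣR = 5.268×10^-4 + 1.035 + 0.04486 = 1.080 m·K/W
Q' = ΔT/ΣR = (186 °C − 25 °C)/1.080 = 149 W/m

Q' = 149 W/m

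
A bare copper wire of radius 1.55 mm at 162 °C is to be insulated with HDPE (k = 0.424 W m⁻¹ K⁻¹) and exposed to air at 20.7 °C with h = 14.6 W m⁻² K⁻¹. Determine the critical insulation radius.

For a cylinder, r_cr = k_ins/h = 0.424/14.6 = 0.0290 m = 2.90 cm

r_cr = 2.90 cm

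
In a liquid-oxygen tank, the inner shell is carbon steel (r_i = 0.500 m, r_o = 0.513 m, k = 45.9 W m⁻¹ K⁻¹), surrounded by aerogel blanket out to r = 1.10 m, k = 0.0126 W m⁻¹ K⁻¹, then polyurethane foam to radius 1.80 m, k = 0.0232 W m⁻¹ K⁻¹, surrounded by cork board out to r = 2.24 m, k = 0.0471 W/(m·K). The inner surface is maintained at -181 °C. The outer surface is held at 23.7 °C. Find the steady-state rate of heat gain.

Q = 25.7 W

Series thermal resistances, inner to outer:
  R_carbon steel = (1/0.500 − 1/0.513)/(4πk) = 0.05068/(4π·45.9) = 8.787×10^-5 K/W
  R_aerogel blanket = (1/0.513 − 1/1.10)/(4πk) = 1.040/(4π·0.0126) = 6.570 K/W
  R_polyurethane foam = (1/1.10 − 1/1.80)/(4πk) = 0.3535/(4π·0.0232) = 1.213 K/W
  R_cork board = (1/1.80 − 1/2.24)/(4πk) = 0.1091/(4π·0.0471) = 0.1844 K/W
ΣR = 8.787×10^-5 + 6.570 + 1.213 + 0.1844 = 7.967 K/W
Q = ΔT/ΣR = (-181 °C − 23.7 °C)/7.967 = -25.7 W
(Negative Q ⇒ heat flows inward; heat gain = 25.7 W.)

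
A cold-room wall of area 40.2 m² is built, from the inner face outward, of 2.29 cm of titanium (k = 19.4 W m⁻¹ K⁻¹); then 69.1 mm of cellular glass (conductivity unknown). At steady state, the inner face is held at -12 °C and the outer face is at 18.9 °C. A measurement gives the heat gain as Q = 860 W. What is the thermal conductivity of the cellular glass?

ΣR = ΔT/Q = |-12 − 18.9|/860 = 0.03593 K/W
Known resistances:
  R_titanium = L/(kA) = 0.0229/(19.4·40.2) = 2.936×10^-5 K/W
R_cellular glass = ΣR − ΣR_known = 0.03593 − 2.936×10^-5 = 0.03590 K/W
L/(kA) = 0.03590 ⇒ k = 0.0691/(0.03590·40.2) = 0.0479 W/m·K

k = 0.0479 W/m·K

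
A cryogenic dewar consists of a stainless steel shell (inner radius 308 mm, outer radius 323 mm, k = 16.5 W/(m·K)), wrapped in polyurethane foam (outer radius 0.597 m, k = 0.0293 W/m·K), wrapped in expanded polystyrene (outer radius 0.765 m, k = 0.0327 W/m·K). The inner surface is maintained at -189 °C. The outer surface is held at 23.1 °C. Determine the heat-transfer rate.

Treat each layer as a resistance in series:
  R_stainless steel = (1/0.308 − 1/0.323)/(4πk) = 0.1508/(4π·16.5) = 7.272×10^-4 K/W
  R_polyurethane foam = (1/0.323 − 1/0.597)/(4πk) = 1.421/(4π·0.0293) = 3.859 K/W
  R_expanded polystyrene = (1/0.597 − 1/0.765)/(4πk) = 0.3679/(4π·0.0327) = 0.8952 K/W
ΣR = 7.272×10^-4 + 3.859 + 0.8952 = 4.755 K/W
Q = ΔT/ΣR = (-189 °C − 23.1 °C)/4.755 = -44.6 W
(Negative Q ⇒ heat flows inward; heat gain = 44.6 W.)

Q = 44.6 W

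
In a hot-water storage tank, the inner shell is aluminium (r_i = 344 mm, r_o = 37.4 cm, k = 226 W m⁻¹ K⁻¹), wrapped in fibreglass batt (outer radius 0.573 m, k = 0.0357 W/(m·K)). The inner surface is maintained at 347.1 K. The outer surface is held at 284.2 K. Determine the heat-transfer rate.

Q = 30.4 W

Resistance network (inner→outer):
  R_aluminium = (1/0.344 − 1/0.374)/(4πk) = 0.2332/(4π·226) = 8.211×10^-5 K/W
  R_fibreglass batt = (1/0.374 − 1/0.573)/(4πk) = 0.9286/(4π·0.0357) = 2.070 K/W
ΣR = 8.211×10^-5 + 2.070 = 2.070 K/W
Q = ΔT/ΣR = (347.1 K − 284.2 K)/2.070 = 30.4 W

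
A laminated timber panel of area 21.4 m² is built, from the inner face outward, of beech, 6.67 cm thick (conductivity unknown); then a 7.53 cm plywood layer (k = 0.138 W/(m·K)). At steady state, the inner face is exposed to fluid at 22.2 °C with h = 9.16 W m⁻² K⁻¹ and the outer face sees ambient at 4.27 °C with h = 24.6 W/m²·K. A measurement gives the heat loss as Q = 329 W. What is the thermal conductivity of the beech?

ΣR = ΔT/Q = |22.2 − 4.27|/329 = 0.05450 K/W
Known resistances:
  R_conv,in = 1/(hA) = 1/(9.16·21.4) = 0.005101 K/W
  R_plywood = L/(kA) = 0.0753/(0.138·21.4) = 0.02550 K/W
  R_conv,out = 1/(hA) = 1/(24.6·21.4) = 0.001900 K/W
R_beech = ΣR − ΣR_known = 0.05450 − 0.03250 = 0.02200 K/W
L/(kA) = 0.02200 ⇒ k = 0.0667/(0.02200·21.4) = 0.142 W/m·K

k = 0.142 W/m·K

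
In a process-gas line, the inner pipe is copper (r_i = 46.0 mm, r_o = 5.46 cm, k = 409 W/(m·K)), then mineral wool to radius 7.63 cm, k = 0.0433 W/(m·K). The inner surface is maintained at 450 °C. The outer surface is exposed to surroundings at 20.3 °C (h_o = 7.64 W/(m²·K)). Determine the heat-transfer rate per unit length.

Q' = 286 W/m

Resistance network (inner→outer):
  R'_copper = ln(0.0546/0.0460)/(2πk) = 0.1714/(2π·409) = 6.669×10^-5 m·K/W
  R'_mineral wool = ln(0.0763/0.0546)/(2πk) = 0.3346/(2π·0.0433) = 1.230 m·K/W
  R'_conv,out = 1/(2πr h) = 1/(2π·0.0763·7.64) = 0.2730 m·K/W
ΣR = 6.669×10^-5 + 1.230 + 0.2730 = 1.503 m·K/W
Q' = ΔT/ΣR = (450 °C − 20.3 °C)/1.503 = 286 W/m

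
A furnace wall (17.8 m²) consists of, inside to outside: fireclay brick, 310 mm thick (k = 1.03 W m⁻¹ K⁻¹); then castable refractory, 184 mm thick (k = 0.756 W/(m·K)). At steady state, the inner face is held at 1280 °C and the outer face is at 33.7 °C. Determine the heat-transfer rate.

Q = 40.8 kW

Resistance network (inner→outer):
  R_fireclay brick = L/(kA) = 0.310/(1.03·17.8) = 0.01691 K/W
  R_castable refractory = L/(kA) = 0.184/(0.756·17.8) = 0.01367 K/W
ΣR = 0.01691 + 0.01367 = 0.03058 K/W
Q = ΔT/ΣR = (1280 °C − 33.7 °C)/0.03058 = 40800 W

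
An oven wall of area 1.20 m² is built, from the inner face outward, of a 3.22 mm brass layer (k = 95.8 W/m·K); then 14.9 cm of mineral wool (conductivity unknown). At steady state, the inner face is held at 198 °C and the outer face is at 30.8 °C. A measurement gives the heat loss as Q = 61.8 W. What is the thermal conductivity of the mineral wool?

ΣR = ΔT/Q = |198 − 30.8|/61.8 = 2.706 K/W
Known resistances:
  R_brass = L/(kA) = 0.00322/(95.8·1.20) = 2.801×10^-5 K/W
R_mineral wool = ΣR − ΣR_known = 2.706 − 2.801×10^-5 = 2.706 K/W
L/(kA) = 2.706 ⇒ k = 0.149/(2.706·1.20) = 0.0459 W/m·K

k = 0.0459 W/m·K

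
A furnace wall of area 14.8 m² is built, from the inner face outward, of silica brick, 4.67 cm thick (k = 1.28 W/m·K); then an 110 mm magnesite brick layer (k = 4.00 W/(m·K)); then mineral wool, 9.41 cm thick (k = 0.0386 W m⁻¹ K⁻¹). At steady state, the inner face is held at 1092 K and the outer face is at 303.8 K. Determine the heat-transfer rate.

Q = 4.66 kW

Series thermal resistances, inner to outer:
  R_silica brick = L/(kA) = 0.0467/(1.28·14.8) = 0.002465 K/W
  R_magnesite brick = L/(kA) = 0.110/(4.00·14.8) = 0.001858 K/W
  R_mineral wool = L/(kA) = 0.0941/(0.0386·14.8) = 0.1647 K/W
ΣR = 0.002465 + 0.001858 + 0.1647 = 0.1690 K/W
Q = ΔT/ΣR = (1092 K − 303.8 K)/0.1690 = 4660 W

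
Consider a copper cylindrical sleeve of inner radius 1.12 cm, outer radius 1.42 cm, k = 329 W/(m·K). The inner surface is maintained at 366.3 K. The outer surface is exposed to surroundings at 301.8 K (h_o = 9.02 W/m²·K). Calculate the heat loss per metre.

Series thermal resistances, inner to outer:
  R'_copper = ln(0.0142/0.0112)/(2πk) = 0.2373/(2π·329) = 1.148×10^-4 m·K/W
  R'_conv,out = 1/(2πr h) = 1/(2π·0.0142·9.02) = 1.243 m·K/W
ΣR = 1.148×10^-4 + 1.243 = 1.243 m·K/W
Q' = ΔT/ΣR = (366.3 K − 301.8 K)/1.243 = 51.9 W/m

Q' = 51.9 W/m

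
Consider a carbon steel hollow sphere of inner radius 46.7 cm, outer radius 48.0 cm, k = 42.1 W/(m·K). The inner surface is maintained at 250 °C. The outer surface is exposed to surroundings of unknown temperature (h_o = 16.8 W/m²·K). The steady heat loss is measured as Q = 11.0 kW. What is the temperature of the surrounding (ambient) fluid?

Series resistances:
  R_carbon steel = (1/0.467 − 1/0.480)/(4πk) = 0.05799/(4π·42.1) = 1.096×10^-4 K/W
  R_conv,out = 1/(4πr²h) = 1/(4π·0.480²·16.8) = 0.02056 K/W
ΣR = 0.02067 K/W
ΔT = Q·ΣR = 11000 × 0.02067 = 227.4 K
Heat flows outward, so T_out = T_in − ΔT = 250 − 227.4 = 22.6 °C

T_out = 22.6 °C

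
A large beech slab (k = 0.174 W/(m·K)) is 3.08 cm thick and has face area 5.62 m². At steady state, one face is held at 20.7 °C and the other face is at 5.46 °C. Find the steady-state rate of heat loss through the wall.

Q = 484 W

Q = kA·ΔT/L = 0.174 × 5.62 × |20.7 °C − 5.46 °C| / 0.0308 = 484 W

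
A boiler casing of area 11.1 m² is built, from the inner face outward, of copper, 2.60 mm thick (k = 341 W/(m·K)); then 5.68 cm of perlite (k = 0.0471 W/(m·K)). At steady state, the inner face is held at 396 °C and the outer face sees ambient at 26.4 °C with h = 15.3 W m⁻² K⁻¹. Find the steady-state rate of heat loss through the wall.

Resistance network (inner→outer):
  R_copper = L/(kA) = 0.00260/(341·11.1) = 6.869×10^-7 K/W
  R_perlite = L/(kA) = 0.0568/(0.0471·11.1) = 0.1086 K/W
  R_conv,out = 1/(hA) = 1/(15.3·11.1) = 0.005888 K/W
ΣR = 6.869×10^-7 + 0.1086 + 0.005888 = 0.1145 K/W
Q = ΔT/ΣR = (396 °C − 26.4 °C)/0.1145 = 3230 W

Q = 3230 W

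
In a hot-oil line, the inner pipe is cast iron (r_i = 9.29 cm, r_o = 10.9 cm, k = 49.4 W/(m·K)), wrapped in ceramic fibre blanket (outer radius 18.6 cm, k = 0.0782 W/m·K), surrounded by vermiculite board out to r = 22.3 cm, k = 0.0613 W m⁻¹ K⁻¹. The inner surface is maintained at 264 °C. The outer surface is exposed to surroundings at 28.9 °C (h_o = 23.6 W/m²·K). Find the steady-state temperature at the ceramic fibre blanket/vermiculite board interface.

Series thermal resistances, inner to outer:
  R'_cast iron = ln(0.109/0.0929)/(2πk) = 0.1598/(2π·49.4) = 5.149×10^-4 m·K/W
  R'_ceramic fibre blanket = ln(0.186/0.109)/(2πk) = 0.5344/(2π·0.0782) = 1.088 m·K/W
  R'_vermiculite board = ln(0.223/0.186)/(2πk) = 0.1814/(2π·0.0613) = 0.4710 m·K/W
  R'_conv,out = 1/(2πr h) = 1/(2π·0.223·23.6) = 0.03024 m·K/W
ΣR = 5.149×10^-4 + 1.088 + 0.4710 + 0.03024 = 1.590 m·K/W
Q' = ΔT/ΣR = (264 °C − 28.9 °C)/1.590 = 147.9 W/m
From the inner boundary to the ceramic fibre blanket/vermiculite board interface, ΣR_partial = 1.089 m·K/W.
T_interface = T_in − Q'·ΣR_partial = 264 °C − (147.9)(1.089) = 103 °C

T = 103 °C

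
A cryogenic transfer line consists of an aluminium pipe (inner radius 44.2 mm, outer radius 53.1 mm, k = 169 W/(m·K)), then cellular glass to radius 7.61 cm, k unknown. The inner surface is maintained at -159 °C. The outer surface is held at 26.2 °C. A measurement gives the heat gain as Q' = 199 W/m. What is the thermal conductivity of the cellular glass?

k = 0.0616 W/m·K

ΣR = ΔT/Q' = |-159 − 26.2|/199 = 0.9307 m·K/W
Known resistances:
  R'_aluminium = ln(0.0531/0.0442)/(2πk) = 0.1835/(2π·169) = 1.728×10^-4 m·K/W
R_cellular glass = ΣR − ΣR_known = 0.9307 − 1.728×10^-4 = 0.9305 m·K/W
ln(r₂/r₁)/(2πk) = 0.9305 ⇒ k = 0.3599/(2π·0.9305) = 0.0616 W/m·K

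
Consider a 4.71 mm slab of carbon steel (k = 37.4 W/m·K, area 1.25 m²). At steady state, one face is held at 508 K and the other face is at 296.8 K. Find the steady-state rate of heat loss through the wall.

Q = kA·ΔT/L = 37.4 × 1.25 × |508 K − 296.8 K| / 0.00471 = 2.10×10^6 W

Q = 2.10×10^6 W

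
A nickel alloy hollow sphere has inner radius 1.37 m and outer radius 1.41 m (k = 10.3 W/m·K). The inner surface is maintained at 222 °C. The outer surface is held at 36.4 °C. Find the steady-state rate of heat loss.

Q = 4πk·ΔT/(1/r₁ − 1/r₂) = 4π × 10.3 × 185.6 / (1/1.37 − 1/1.41) = 1.16×10^6 W

Q = 1160 kW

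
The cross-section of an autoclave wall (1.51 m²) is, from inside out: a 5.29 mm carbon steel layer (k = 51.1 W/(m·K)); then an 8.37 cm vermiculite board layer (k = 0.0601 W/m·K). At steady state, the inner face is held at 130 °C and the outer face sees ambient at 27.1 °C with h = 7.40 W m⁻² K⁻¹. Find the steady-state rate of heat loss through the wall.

Q = 102 W

Treat each layer as a resistance in series:
  R_carbon steel = L/(kA) = 0.00529/(51.1·1.51) = 6.856×10^-5 K/W
  R_vermiculite board = L/(kA) = 0.0837/(0.0601·1.51) = 0.9223 K/W
  R_conv,out = 1/(hA) = 1/(7.40·1.51) = 0.08949 K/W
ΣR = 6.856×10^-5 + 0.9223 + 0.08949 = 1.012 K/W
Q = ΔT/ΣR = (130 °C − 27.1 °C)/1.012 = 102 W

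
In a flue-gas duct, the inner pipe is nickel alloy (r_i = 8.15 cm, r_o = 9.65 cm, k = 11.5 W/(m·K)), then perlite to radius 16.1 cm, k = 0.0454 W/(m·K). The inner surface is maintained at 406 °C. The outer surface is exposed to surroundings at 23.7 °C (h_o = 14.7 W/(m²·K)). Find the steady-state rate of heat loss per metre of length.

Q' = 205 W/m

Resistance network (inner→outer):
  R'_nickel alloy = ln(0.0965/0.0815)/(2πk) = 0.1689/(2π·11.5) = 0.002338 m·K/W
  R'_perlite = ln(0.161/0.0965)/(2πk) = 0.5119/(2π·0.0454) = 1.794 m·K/W
  R'_conv,out = 1/(2πr h) = 1/(2π·0.161·14.7) = 0.06725 m·K/W
ΣR = 0.002338 + 1.794 + 0.06725 = 1.864 m·K/W
Q' = ΔT/ΣR = (406 °C − 23.7 °C)/1.864 = 205 W/m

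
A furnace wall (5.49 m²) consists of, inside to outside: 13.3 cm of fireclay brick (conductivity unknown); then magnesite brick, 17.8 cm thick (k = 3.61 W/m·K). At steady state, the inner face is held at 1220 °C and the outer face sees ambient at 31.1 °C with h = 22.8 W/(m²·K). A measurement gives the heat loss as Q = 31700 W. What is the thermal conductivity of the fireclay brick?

ΣR = ΔT/Q = |1220 − 31.1|/31700 = 0.03750 K/W
Known resistances:
  R_magnesite brick = L/(kA) = 0.178/(3.61·5.49) = 0.008981 K/W
  R_conv,out = 1/(hA) = 1/(22.8·5.49) = 0.007989 K/W
R_fireclay brick = ΣR − ΣR_known = 0.03750 − 0.01697 = 0.02053 K/W
L/(kA) = 0.02053 ⇒ k = 0.133/(0.02053·5.49) = 1.18 W/m·K

k = 1.18 W/m·K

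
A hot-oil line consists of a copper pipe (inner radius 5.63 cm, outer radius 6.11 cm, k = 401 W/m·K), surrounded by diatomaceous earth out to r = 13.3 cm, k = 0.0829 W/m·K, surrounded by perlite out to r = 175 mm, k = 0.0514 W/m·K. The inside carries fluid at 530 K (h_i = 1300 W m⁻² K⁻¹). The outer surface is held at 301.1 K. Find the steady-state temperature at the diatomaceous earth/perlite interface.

Series thermal resistances, inner to outer:
  R'_conv,in = 1/(2πr h) = 1/(2π·0.0563·1300) = 0.002175 m·K/W
  R'_copper = ln(0.0611/0.0563)/(2πk) = 0.08182/(2π·401) = 3.247×10^-5 m·K/W
  R'_diatomaceous earth = ln(0.133/0.0611)/(2πk) = 0.7778/(2π·0.0829) = 1.493 m·K/W
  R'_perlite = ln(0.175/0.133)/(2πk) = 0.2744/(2π·0.0514) = 0.8498 m·K/W
ΣR = 0.002175 + 3.247×10^-5 + 1.493 + 0.8498 = 2.345 m·K/W
Q' = ΔT/ΣR = (530 K − 301.1 K)/2.345 = 97.61 W/m
From the inner boundary to the diatomaceous earth/perlite interface, ΣR_partial = 1.495 m·K/W.
T_interface = T_in − Q'·ΣR_partial = 530 K − (97.61)(1.495) = 384 K

T = 384 K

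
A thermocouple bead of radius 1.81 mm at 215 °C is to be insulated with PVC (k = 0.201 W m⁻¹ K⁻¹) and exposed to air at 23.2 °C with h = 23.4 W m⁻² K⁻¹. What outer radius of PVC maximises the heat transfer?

r_cr = 1.72 cm

For a sphere, r_cr = 2k_ins/h = 2·0.201/23.4 = 0.0172 m = 1.72 cm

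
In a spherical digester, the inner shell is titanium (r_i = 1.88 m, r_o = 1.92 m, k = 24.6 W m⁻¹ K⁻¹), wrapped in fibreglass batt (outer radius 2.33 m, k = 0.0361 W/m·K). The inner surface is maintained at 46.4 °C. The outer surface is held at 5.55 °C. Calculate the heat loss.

Q = 202 W

Treat each layer as a resistance in series:
  R_titanium = (1/1.88 − 1/1.92)/(4πk) = 0.01108/(4π·24.6) = 3.585×10^-5 K/W
  R_fibreglass batt = (1/1.92 − 1/2.33)/(4πk) = 0.09165/(4π·0.0361) = 0.2020 K/W
ΣR = 3.585×10^-5 + 0.2020 = 0.2020 K/W
Q = ΔT/ΣR = (46.4 °C − 5.55 °C)/0.2020 = 202 W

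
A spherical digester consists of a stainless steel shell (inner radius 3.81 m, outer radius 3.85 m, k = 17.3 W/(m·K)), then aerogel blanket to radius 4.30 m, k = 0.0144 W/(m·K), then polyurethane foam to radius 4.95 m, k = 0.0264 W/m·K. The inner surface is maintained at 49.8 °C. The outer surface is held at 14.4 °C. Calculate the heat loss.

Q = 146 W

Series thermal resistances, inner to outer:
  R_stainless steel = (1/3.81 − 1/3.85)/(4πk) = 0.002727/(4π·17.3) = 1.254×10^-5 K/W
  R_aerogel blanket = (1/3.85 − 1/4.30)/(4πk) = 0.02718/(4π·0.0144) = 0.1502 K/W
  R_polyurethane foam = (1/4.30 − 1/4.95)/(4πk) = 0.03054/(4π·0.0264) = 0.09205 K/W
ΣR = 1.254×10^-5 + 0.1502 + 0.09205 = 0.2423 K/W
Q = ΔT/ΣR = (49.8 °C − 14.4 °C)/0.2423 = 146 W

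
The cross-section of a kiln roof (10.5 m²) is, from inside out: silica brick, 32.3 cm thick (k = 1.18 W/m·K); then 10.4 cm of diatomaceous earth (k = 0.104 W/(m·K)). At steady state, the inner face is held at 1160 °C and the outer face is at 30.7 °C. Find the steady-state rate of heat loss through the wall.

Resistance network (inner→outer):
  R_silica brick = L/(kA) = 0.323/(1.18·10.5) = 0.02607 K/W
  R_diatomaceous earth = L/(kA) = 0.104/(0.104·10.5) = 0.09524 K/W
ΣR = 0.02607 + 0.09524 = 0.1213 K/W
Q = ΔT/ΣR = (1160 °C − 30.7 °C)/0.1213 = 9310 W

Q = 9.31 kW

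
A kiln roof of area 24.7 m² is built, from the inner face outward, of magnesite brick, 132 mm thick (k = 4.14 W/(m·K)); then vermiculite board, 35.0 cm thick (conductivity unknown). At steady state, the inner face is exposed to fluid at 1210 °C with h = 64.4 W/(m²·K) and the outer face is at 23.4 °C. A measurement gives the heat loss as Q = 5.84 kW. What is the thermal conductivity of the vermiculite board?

ΣR = ΔT/Q = |1210 − 23.4|/5840 = 0.2032 K/W
Known resistances:
  R_conv,in = 1/(hA) = 1/(64.4·24.7) = 6.287×10^-4 K/W
  R_magnesite brick = L/(kA) = 0.132/(4.14·24.7) = 0.001291 K/W
R_vermiculite board = ΣR − ΣR_known = 0.2032 − 0.001920 = 0.2013 K/W
L/(kA) = 0.2013 ⇒ k = 0.350/(0.2013·24.7) = 0.0704 W/m·K

k = 0.0704 W/m·K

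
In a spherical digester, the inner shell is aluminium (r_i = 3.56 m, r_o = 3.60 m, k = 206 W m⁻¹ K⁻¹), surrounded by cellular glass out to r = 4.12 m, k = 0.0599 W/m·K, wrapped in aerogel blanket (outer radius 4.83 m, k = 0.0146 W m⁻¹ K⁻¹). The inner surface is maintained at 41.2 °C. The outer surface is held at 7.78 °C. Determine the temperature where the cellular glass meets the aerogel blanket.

T = 34.7 °C

Series thermal resistances, inner to outer:
  R_aluminium = (1/3.56 − 1/3.60)/(4πk) = 0.003121/(4π·206) = 1.206×10^-6 K/W
  R_cellular glass = (1/3.60 − 1/4.12)/(4πk) = 0.03506/(4π·0.0599) = 0.04658 K/W
  R_aerogel blanket = (1/4.12 − 1/4.83)/(4πk) = 0.03568/(4π·0.0146) = 0.1945 K/W
ΣR = 1.206×10^-6 + 0.04658 + 0.1945 = 0.2411 K/W
Q = ΔT/ΣR = (41.2 °C − 7.78 °C)/0.2411 = 138.6 W
From the inner boundary to the cellular glass/aerogel blanket interface, ΣR_partial = 0.04658 K/W.
T_interface = T_in − Q·ΣR_partial = 41.2 °C − (138.6)(0.04658) = 34.7 °C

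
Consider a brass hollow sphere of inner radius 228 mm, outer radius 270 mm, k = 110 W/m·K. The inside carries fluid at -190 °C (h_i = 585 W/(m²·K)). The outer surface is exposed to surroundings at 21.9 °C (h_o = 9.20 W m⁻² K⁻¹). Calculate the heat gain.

Q = 1740 W

Treat each layer as a resistance in series:
  R_conv,in = 1/(4πr²h) = 1/(4π·0.228²·585) = 0.002617 K/W
  R_brass = (1/0.228 − 1/0.270)/(4πk) = 0.6823/(4π·110) = 4.936×10^-4 K/W
  R_conv,out = 1/(4πr²h) = 1/(4π·0.270²·9.20) = 0.1187 K/W
ΣR = 0.002617 + 4.936×10^-4 + 0.1187 = 0.1218 K/W
Q = ΔT/ΣR = (-190 °C − 21.9 °C)/0.1218 = -1740 W
(Negative Q ⇒ heat flows inward; heat gain = 1740 W.)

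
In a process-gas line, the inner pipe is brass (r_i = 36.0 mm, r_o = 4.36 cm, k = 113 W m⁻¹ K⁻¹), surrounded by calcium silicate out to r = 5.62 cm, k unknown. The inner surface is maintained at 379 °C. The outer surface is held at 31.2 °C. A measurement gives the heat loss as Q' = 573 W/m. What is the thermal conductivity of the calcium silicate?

k = 0.0666 W/m·K

ΣR = ΔT/Q' = |379 − 31.2|/573 = 0.6070 m·K/W
Known resistances:
  R'_brass = ln(0.0436/0.0360)/(2πk) = 0.1915/(2π·113) = 2.698×10^-4 m·K/W
R_calcium silicate = ΣR − ΣR_known = 0.6070 − 2.698×10^-4 = 0.6067 m·K/W
ln(r₂/r₁)/(2πk) = 0.6067 ⇒ k = 0.2539/(2π·0.6067) = 0.0666 W/m·K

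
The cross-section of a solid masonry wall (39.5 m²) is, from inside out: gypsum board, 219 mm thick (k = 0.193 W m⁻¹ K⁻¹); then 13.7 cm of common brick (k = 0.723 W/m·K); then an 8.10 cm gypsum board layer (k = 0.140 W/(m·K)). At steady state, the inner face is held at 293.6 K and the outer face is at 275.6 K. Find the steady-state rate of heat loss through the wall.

Q = 374 W

Series thermal resistances, inner to outer:
  R_gypsum board = L/(kA) = 0.219/(0.193·39.5) = 0.02873 K/W
  R_common brick = L/(kA) = 0.137/(0.723·39.5) = 0.004797 K/W
  R_gypsum board = L/(kA) = 0.0810/(0.140·39.5) = 0.01465 K/W
ΣR = 0.02873 + 0.004797 + 0.01465 = 0.04818 K/W
Q = ΔT/ΣR = (293.6 K − 275.6 K)/0.04818 = 374 W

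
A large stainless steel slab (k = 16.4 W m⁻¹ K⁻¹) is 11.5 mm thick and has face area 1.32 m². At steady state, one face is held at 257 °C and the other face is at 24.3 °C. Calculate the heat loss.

Q = 438 kW

Q = kA·ΔT/L = 16.4 × 1.32 × |257 °C − 24.3 °C| / 0.0115 = 4.38×10^5 W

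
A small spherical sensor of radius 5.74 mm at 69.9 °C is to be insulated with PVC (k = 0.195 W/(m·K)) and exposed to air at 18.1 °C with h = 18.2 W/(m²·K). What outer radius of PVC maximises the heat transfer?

r_cr = 2.14 cm

For a sphere, r_cr = 2k_ins/h = 2·0.195/18.2 = 0.0214 m = 2.14 cm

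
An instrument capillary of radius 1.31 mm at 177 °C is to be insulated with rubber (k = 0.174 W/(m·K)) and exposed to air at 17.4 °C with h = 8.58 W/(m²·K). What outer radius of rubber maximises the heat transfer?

r_cr = 2.03 cm

For a cylinder, r_cr = k_ins/h = 0.174/8.58 = 0.0203 m = 2.03 cm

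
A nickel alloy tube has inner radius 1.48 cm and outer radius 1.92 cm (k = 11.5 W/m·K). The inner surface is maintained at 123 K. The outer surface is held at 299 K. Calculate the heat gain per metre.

Q' = 48.9 kW/m

Q' = 2πk·ΔT/ln(r₂/r₁) = 2π × 11.5 × 176 / ln(0.0192/0.0148) = 48900 W/m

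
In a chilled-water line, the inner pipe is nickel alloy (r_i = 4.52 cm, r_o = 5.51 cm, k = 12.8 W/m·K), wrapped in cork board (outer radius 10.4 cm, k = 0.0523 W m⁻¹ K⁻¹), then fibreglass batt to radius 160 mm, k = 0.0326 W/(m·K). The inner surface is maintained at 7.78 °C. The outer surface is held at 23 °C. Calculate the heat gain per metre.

Q' = 3.77 W/m

Treat each layer as a resistance in series:
  R'_nickel alloy = ln(0.0551/0.0452)/(2πk) = 0.1981/(2π·12.8) = 0.002463 m·K/W
  R'_cork board = ln(0.104/0.0551)/(2πk) = 0.6352/(2π·0.0523) = 1.933 m·K/W
  R'_fibreglass batt = ln(0.160/0.104)/(2πk) = 0.4308/(2π·0.0326) = 2.103 m·K/W
ΣR = 0.002463 + 1.933 + 2.103 = 4.038 m·K/W
Q' = ΔT/ΣR = (7.78 °C − 23 °C)/4.038 = -3.77 W/m
(Negative Q' ⇒ heat flows inward; heat gain = 3.77 W/m.)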